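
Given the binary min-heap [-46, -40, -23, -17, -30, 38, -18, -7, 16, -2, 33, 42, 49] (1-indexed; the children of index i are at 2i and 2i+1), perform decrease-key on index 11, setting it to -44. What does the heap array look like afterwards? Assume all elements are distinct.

[-46, -44, -23, -17, -40, 38, -18, -7, 16, -2, -30, 42, 49]

set index 11 from 33 to -44 → [-46, -40, -23, -17, -30, 38, -18, -7, 16, -2, -44, 42, 49]
-44 < parent -30 at index 5, swap → [-46, -40, -23, -17, -44, 38, -18, -7, 16, -2, -30, 42, 49]
-44 < parent -40 at index 2, swap → [-46, -44, -23, -17, -40, 38, -18, -7, 16, -2, -30, 42, 49]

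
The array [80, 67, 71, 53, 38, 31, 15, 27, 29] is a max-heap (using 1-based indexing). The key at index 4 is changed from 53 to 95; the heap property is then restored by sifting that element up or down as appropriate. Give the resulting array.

[95, 80, 71, 67, 38, 31, 15, 27, 29]

set index 4 from 53 to 95 → [80, 67, 71, 95, 38, 31, 15, 27, 29]
95 > parent 67 at index 2, swap → [80, 95, 71, 67, 38, 31, 15, 27, 29]
95 > parent 80 at index 1, swap → [95, 80, 71, 67, 38, 31, 15, 27, 29]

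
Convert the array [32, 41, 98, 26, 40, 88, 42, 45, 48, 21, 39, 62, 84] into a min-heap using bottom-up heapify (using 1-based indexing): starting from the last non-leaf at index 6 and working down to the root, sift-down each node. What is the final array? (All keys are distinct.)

[21, 26, 42, 32, 39, 62, 98, 45, 48, 40, 41, 88, 84]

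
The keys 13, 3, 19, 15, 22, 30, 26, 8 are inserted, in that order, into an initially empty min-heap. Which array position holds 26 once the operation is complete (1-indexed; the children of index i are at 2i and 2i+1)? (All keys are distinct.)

Insert 13:
  append 13 at index 1 → [13] (no swap needed)
Insert 3:
  append 3 at index 2 → [13, 3]
  3 < parent 13 at index 1, swap → [3, 13]
Insert 19:
  append 19 at index 3 → [3, 13, 19] (no swap needed)
Insert 15:
  append 15 at index 4 → [3, 13, 19, 15] (no swap needed)
Insert 22:
  append 22 at index 5 → [3, 13, 19, 15, 22] (no swap needed)
Insert 30:
  append 30 at index 6 → [3, 13, 19, 15, 22, 30] (no swap needed)
Insert 26:
  append 26 at index 7 → [3, 13, 19, 15, 22, 30, 26] (no swap needed)
Insert 8:
  append 8 at index 8 → [3, 13, 19, 15, 22, 30, 26, 8]
  8 < parent 15 at index 4, swap → [3, 13, 19, 8, 22, 30, 26, 15]
  8 < parent 13 at index 2, swap → [3, 8, 19, 13, 22, 30, 26, 15]
resulting array: [3, 8, 19, 13, 22, 30, 26, 15]

7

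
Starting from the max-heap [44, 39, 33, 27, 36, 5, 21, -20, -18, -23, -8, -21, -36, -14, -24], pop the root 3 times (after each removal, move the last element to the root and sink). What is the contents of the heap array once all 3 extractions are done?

[33, 27, 21, -14, -8, 5, -36, -20, -18, -23, -24, -21]

extract-max #1 returns 44:
  remove root 44; move last element -24 to root → [-24, 39, 33, 27, 36, 5, 21, -20, -18, -23, -8, -21, -36, -14]
  -24 vs larger child 39 at index 1, swap → [39, -24, 33, 27, 36, 5, 21, -20, -18, -23, -8, -21, -36, -14]
  -24 vs larger child 36 at index 4, swap → [39, 36, 33, 27, -24, 5, 21, -20, -18, -23, -8, -21, -36, -14]
  -24 vs larger child -8 at index 10, swap → [39, 36, 33, 27, -8, 5, 21, -20, -18, -23, -24, -21, -36, -14]
extract-max #2 returns 39:
  remove root 39; move last element -14 to root → [-14, 36, 33, 27, -8, 5, 21, -20, -18, -23, -24, -21, -36]
  -14 vs larger child 36 at index 1, swap → [36, -14, 33, 27, -8, 5, 21, -20, -18, -23, -24, -21, -36]
  -14 vs larger child 27 at index 3, swap → [36, 27, 33, -14, -8, 5, 21, -20, -18, -23, -24, -21, -36]
extract-max #3 returns 36:
  remove root 36; move last element -36 to root → [-36, 27, 33, -14, -8, 5, 21, -20, -18, -23, -24, -21]
  -36 vs larger child 33 at index 2, swap → [33, 27, -36, -14, -8, 5, 21, -20, -18, -23, -24, -21]
  -36 vs larger child 21 at index 6, swap → [33, 27, 21, -14, -8, 5, -36, -20, -18, -23, -24, -21]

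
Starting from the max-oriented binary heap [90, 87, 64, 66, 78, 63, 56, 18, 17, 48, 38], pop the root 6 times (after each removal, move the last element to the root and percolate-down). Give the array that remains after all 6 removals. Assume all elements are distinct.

[56, 48, 18, 38, 17]

extract-max #1 returns 90:
  remove root 90; move last element 38 to root → [38, 87, 64, 66, 78, 63, 56, 18, 17, 48]
  38 vs larger child 87 at index 1, swap → [87, 38, 64, 66, 78, 63, 56, 18, 17, 48]
  38 vs larger child 78 at index 4, swap → [87, 78, 64, 66, 38, 63, 56, 18, 17, 48]
  38 vs only child 48 at index 9, swap → [87, 78, 64, 66, 48, 63, 56, 18, 17, 38]
extract-max #2 returns 87:
  remove root 87; move last element 38 to root → [38, 78, 64, 66, 48, 63, 56, 18, 17]
  38 vs larger child 78 at index 1, swap → [78, 38, 64, 66, 48, 63, 56, 18, 17]
  38 vs larger child 66 at index 3, swap → [78, 66, 64, 38, 48, 63, 56, 18, 17]
extract-max #3 returns 78:
  remove root 78; move last element 17 to root → [17, 66, 64, 38, 48, 63, 56, 18]
  17 vs larger child 66 at index 1, swap → [66, 17, 64, 38, 48, 63, 56, 18]
  17 vs larger child 48 at index 4, swap → [66, 48, 64, 38, 17, 63, 56, 18]
extract-max #4 returns 66:
  remove root 66; move last element 18 to root → [18, 48, 64, 38, 17, 63, 56]
  18 vs larger child 64 at index 2, swap → [64, 48, 18, 38, 17, 63, 56]
  18 vs larger child 63 at index 5, swap → [64, 48, 63, 38, 17, 18, 56]
extract-max #5 returns 64:
  remove root 64; move last element 56 to root → [56, 48, 63, 38, 17, 18]
  56 vs larger child 63 at index 2, swap → [63, 48, 56, 38, 17, 18]
extract-max #6 returns 63:
  remove root 63; move last element 18 to root → [18, 48, 56, 38, 17]
  18 vs larger child 56 at index 2, swap → [56, 48, 18, 38, 17]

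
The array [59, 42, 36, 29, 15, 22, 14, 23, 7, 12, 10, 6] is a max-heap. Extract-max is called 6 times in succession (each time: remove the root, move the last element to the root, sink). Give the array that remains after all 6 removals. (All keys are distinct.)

[15, 12, 14, 6, 7, 10]

extract-max #1 returns 59:
  remove root 59; move last element 6 to root → [6, 42, 36, 29, 15, 22, 14, 23, 7, 12, 10]
  6 vs larger child 42 at index 1, swap → [42, 6, 36, 29, 15, 22, 14, 23, 7, 12, 10]
  6 vs larger child 29 at index 3, swap → [42, 29, 36, 6, 15, 22, 14, 23, 7, 12, 10]
  6 vs larger child 23 at index 7, swap → [42, 29, 36, 23, 15, 22, 14, 6, 7, 12, 10]
extract-max #2 returns 42:
  remove root 42; move last element 10 to root → [10, 29, 36, 23, 15, 22, 14, 6, 7, 12]
  10 vs larger child 36 at index 2, swap → [36, 29, 10, 23, 15, 22, 14, 6, 7, 12]
  10 vs larger child 22 at index 5, swap → [36, 29, 22, 23, 15, 10, 14, 6, 7, 12]
extract-max #3 returns 36:
  remove root 36; move last element 12 to root → [12, 29, 22, 23, 15, 10, 14, 6, 7]
  12 vs larger child 29 at index 1, swap → [29, 12, 22, 23, 15, 10, 14, 6, 7]
  12 vs larger child 23 at index 3, swap → [29, 23, 22, 12, 15, 10, 14, 6, 7]
extract-max #4 returns 29:
  remove root 29; move last element 7 to root → [7, 23, 22, 12, 15, 10, 14, 6]
  7 vs larger child 23 at index 1, swap → [23, 7, 22, 12, 15, 10, 14, 6]
  7 vs larger child 15 at index 4, swap → [23, 15, 22, 12, 7, 10, 14, 6]
extract-max #5 returns 23:
  remove root 23; move last element 6 to root → [6, 15, 22, 12, 7, 10, 14]
  6 vs larger child 22 at index 2, swap → [22, 15, 6, 12, 7, 10, 14]
  6 vs larger child 14 at index 6, swap → [22, 15, 14, 12, 7, 10, 6]
extract-max #6 returns 22:
  remove root 22; move last element 6 to root → [6, 15, 14, 12, 7, 10]
  6 vs larger child 15 at index 1, swap → [15, 6, 14, 12, 7, 10]
  6 vs larger child 12 at index 3, swap → [15, 12, 14, 6, 7, 10]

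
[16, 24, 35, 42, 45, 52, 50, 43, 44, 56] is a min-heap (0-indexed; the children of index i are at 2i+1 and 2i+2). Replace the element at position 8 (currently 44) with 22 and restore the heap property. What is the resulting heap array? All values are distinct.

[16, 22, 35, 24, 45, 52, 50, 43, 42, 56]

set index 8 from 44 to 22 → [16, 24, 35, 42, 45, 52, 50, 43, 22, 56]
22 < parent 42 at index 3, swap → [16, 24, 35, 22, 45, 52, 50, 43, 42, 56]
22 < parent 24 at index 1, swap → [16, 22, 35, 24, 45, 52, 50, 43, 42, 56]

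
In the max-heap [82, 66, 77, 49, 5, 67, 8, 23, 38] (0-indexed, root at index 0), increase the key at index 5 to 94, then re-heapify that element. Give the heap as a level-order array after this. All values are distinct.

[94, 66, 82, 49, 5, 77, 8, 23, 38]

set index 5 from 67 to 94 → [82, 66, 77, 49, 5, 94, 8, 23, 38]
94 > parent 77 at index 2, swap → [82, 66, 94, 49, 5, 77, 8, 23, 38]
94 > parent 82 at index 0, swap → [94, 66, 82, 49, 5, 77, 8, 23, 38]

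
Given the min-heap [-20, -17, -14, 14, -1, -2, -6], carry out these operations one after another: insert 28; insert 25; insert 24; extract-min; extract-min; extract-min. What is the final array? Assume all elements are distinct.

insert 28:
  append 28 at index 7 → [-20, -17, -14, 14, -1, -2, -6, 28] (no swap needed)
insert 25:
  append 25 at index 8 → [-20, -17, -14, 14, -1, -2, -6, 28, 25] (no swap needed)
insert 24:
  append 24 at index 9 → [-20, -17, -14, 14, -1, -2, -6, 28, 25, 24] (no swap needed)
extract-min → returns -20:
  remove root -20; move last element 24 to root → [24, -17, -14, 14, -1, -2, -6, 28, 25]
  24 vs smaller child -17 at index 1, swap → [-17, 24, -14, 14, -1, -2, -6, 28, 25]
  24 vs smaller child -1 at index 4, swap → [-17, -1, -14, 14, 24, -2, -6, 28, 25]
extract-min → returns -17:
  remove root -17; move last element 25 to root → [25, -1, -14, 14, 24, -2, -6, 28]
  25 vs smaller child -14 at index 2, swap → [-14, -1, 25, 14, 24, -2, -6, 28]
  25 vs smaller child -6 at index 6, swap → [-14, -1, -6, 14, 24, -2, 25, 28]
extract-min → returns -14:
  remove root -14; move last element 28 to root → [28, -1, -6, 14, 24, -2, 25]
  28 vs smaller child -6 at index 2, swap → [-6, -1, 28, 14, 24, -2, 25]
  28 vs smaller child -2 at index 5, swap → [-6, -1, -2, 14, 24, 28, 25]

[-6, -1, -2, 14, 24, 28, 25]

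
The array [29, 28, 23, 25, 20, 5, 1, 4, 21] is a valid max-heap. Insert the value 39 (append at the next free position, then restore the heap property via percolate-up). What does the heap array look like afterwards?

[39, 29, 23, 25, 28, 5, 1, 4, 21, 20]

append 39 at index 9 → [29, 28, 23, 25, 20, 5, 1, 4, 21, 39]
39 > parent 20 at index 4, swap → [29, 28, 23, 25, 39, 5, 1, 4, 21, 20]
39 > parent 28 at index 1, swap → [29, 39, 23, 25, 28, 5, 1, 4, 21, 20]
39 > parent 29 at index 0, swap → [39, 29, 23, 25, 28, 5, 1, 4, 21, 20]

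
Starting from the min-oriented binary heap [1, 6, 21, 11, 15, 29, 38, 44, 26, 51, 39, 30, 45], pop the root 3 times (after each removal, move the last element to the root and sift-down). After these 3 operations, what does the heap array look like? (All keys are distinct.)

extract-min #1 returns 1:
  remove root 1; move last element 45 to root → [45, 6, 21, 11, 15, 29, 38, 44, 26, 51, 39, 30]
  45 vs smaller child 6 at index 1, swap → [6, 45, 21, 11, 15, 29, 38, 44, 26, 51, 39, 30]
  45 vs smaller child 11 at index 3, swap → [6, 11, 21, 45, 15, 29, 38, 44, 26, 51, 39, 30]
  45 vs smaller child 26 at index 8, swap → [6, 11, 21, 26, 15, 29, 38, 44, 45, 51, 39, 30]
extract-min #2 returns 6:
  remove root 6; move last element 30 to root → [30, 11, 21, 26, 15, 29, 38, 44, 45, 51, 39]
  30 vs smaller child 11 at index 1, swap → [11, 30, 21, 26, 15, 29, 38, 44, 45, 51, 39]
  30 vs smaller child 15 at index 4, swap → [11, 15, 21, 26, 30, 29, 38, 44, 45, 51, 39]
extract-min #3 returns 11:
  remove root 11; move last element 39 to root → [39, 15, 21, 26, 30, 29, 38, 44, 45, 51]
  39 vs smaller child 15 at index 1, swap → [15, 39, 21, 26, 30, 29, 38, 44, 45, 51]
  39 vs smaller child 26 at index 3, swap → [15, 26, 21, 39, 30, 29, 38, 44, 45, 51]

[15, 26, 21, 39, 30, 29, 38, 44, 45, 51]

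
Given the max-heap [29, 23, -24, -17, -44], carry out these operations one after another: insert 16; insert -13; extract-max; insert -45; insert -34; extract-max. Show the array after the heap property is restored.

insert 16:
  append 16 at index 5 → [29, 23, -24, -17, -44, 16]
  16 > parent -24 at index 2, swap → [29, 23, 16, -17, -44, -24]
insert -13:
  append -13 at index 6 → [29, 23, 16, -17, -44, -24, -13] (no swap needed)
extract-max → returns 29:
  remove root 29; move last element -13 to root → [-13, 23, 16, -17, -44, -24]
  -13 vs larger child 23 at index 1, swap → [23, -13, 16, -17, -44, -24]
insert -45:
  append -45 at index 6 → [23, -13, 16, -17, -44, -24, -45] (no swap needed)
insert -34:
  append -34 at index 7 → [23, -13, 16, -17, -44, -24, -45, -34] (no swap needed)
extract-max → returns 23:
  remove root 23; move last element -34 to root → [-34, -13, 16, -17, -44, -24, -45]
  -34 vs larger child 16 at index 2, swap → [16, -13, -34, -17, -44, -24, -45]
  -34 vs larger child -24 at index 5, swap → [16, -13, -24, -17, -44, -34, -45]

[16, -13, -24, -17, -44, -34, -45]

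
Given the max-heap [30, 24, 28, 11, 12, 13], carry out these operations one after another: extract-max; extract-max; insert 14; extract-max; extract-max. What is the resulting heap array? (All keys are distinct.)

extract-max → returns 30:
  remove root 30; move last element 13 to root → [13, 24, 28, 11, 12]
  13 vs larger child 28 at index 2, swap → [28, 24, 13, 11, 12]
extract-max → returns 28:
  remove root 28; move last element 12 to root → [12, 24, 13, 11]
  12 vs larger child 24 at index 1, swap → [24, 12, 13, 11]
insert 14:
  append 14 at index 4 → [24, 12, 13, 11, 14]
  14 > parent 12 at index 1, swap → [24, 14, 13, 11, 12]
extract-max → returns 24:
  remove root 24; move last element 12 to root → [12, 14, 13, 11]
  12 vs larger child 14 at index 1, swap → [14, 12, 13, 11]
extract-max → returns 14:
  remove root 14; move last element 11 to root → [11, 12, 13]
  11 vs larger child 13 at index 2, swap → [13, 12, 11]

[13, 12, 11]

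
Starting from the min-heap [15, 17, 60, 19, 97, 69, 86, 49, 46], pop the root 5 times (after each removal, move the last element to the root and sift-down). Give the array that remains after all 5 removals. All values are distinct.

[60, 69, 97, 86]

extract-min #1 returns 15:
  remove root 15; move last element 46 to root → [46, 17, 60, 19, 97, 69, 86, 49]
  46 vs smaller child 17 at index 1, swap → [17, 46, 60, 19, 97, 69, 86, 49]
  46 vs smaller child 19 at index 3, swap → [17, 19, 60, 46, 97, 69, 86, 49]
extract-min #2 returns 17:
  remove root 17; move last element 49 to root → [49, 19, 60, 46, 97, 69, 86]
  49 vs smaller child 19 at index 1, swap → [19, 49, 60, 46, 97, 69, 86]
  49 vs smaller child 46 at index 3, swap → [19, 46, 60, 49, 97, 69, 86]
extract-min #3 returns 19:
  remove root 19; move last element 86 to root → [86, 46, 60, 49, 97, 69]
  86 vs smaller child 46 at index 1, swap → [46, 86, 60, 49, 97, 69]
  86 vs smaller child 49 at index 3, swap → [46, 49, 60, 86, 97, 69]
extract-min #4 returns 46:
  remove root 46; move last element 69 to root → [69, 49, 60, 86, 97]
  69 vs smaller child 49 at index 1, swap → [49, 69, 60, 86, 97]
extract-min #5 returns 49:
  remove root 49; move last element 97 to root → [97, 69, 60, 86]
  97 vs smaller child 60 at index 2, swap → [60, 69, 97, 86]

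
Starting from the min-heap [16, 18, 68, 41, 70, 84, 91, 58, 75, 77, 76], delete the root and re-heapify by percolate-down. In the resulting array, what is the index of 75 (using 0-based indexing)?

8

remove root 16; move last element 76 to root → [76, 18, 68, 41, 70, 84, 91, 58, 75, 77]
76 vs smaller child 18 at index 1, swap → [18, 76, 68, 41, 70, 84, 91, 58, 75, 77]
76 vs smaller child 41 at index 3, swap → [18, 41, 68, 76, 70, 84, 91, 58, 75, 77]
76 vs smaller child 58 at index 7, swap → [18, 41, 68, 58, 70, 84, 91, 76, 75, 77]
resulting array: [18, 41, 68, 58, 70, 84, 91, 76, 75, 77]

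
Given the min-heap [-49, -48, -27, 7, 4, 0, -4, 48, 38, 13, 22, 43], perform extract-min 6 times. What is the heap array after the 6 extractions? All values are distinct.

[7, 13, 22, 48, 38, 43]

extract-min #1 returns -49:
  remove root -49; move last element 43 to root → [43, -48, -27, 7, 4, 0, -4, 48, 38, 13, 22]
  43 vs smaller child -48 at index 1, swap → [-48, 43, -27, 7, 4, 0, -4, 48, 38, 13, 22]
  43 vs smaller child 4 at index 4, swap → [-48, 4, -27, 7, 43, 0, -4, 48, 38, 13, 22]
  43 vs smaller child 13 at index 9, swap → [-48, 4, -27, 7, 13, 0, -4, 48, 38, 43, 22]
extract-min #2 returns -48:
  remove root -48; move last element 22 to root → [22, 4, -27, 7, 13, 0, -4, 48, 38, 43]
  22 vs smaller child -27 at index 2, swap → [-27, 4, 22, 7, 13, 0, -4, 48, 38, 43]
  22 vs smaller child -4 at index 6, swap → [-27, 4, -4, 7, 13, 0, 22, 48, 38, 43]
extract-min #3 returns -27:
  remove root -27; move last element 43 to root → [43, 4, -4, 7, 13, 0, 22, 48, 38]
  43 vs smaller child -4 at index 2, swap → [-4, 4, 43, 7, 13, 0, 22, 48, 38]
  43 vs smaller child 0 at index 5, swap → [-4, 4, 0, 7, 13, 43, 22, 48, 38]
extract-min #4 returns -4:
  remove root -4; move last element 38 to root → [38, 4, 0, 7, 13, 43, 22, 48]
  38 vs smaller child 0 at index 2, swap → [0, 4, 38, 7, 13, 43, 22, 48]
  38 vs smaller child 22 at index 6, swap → [0, 4, 22, 7, 13, 43, 38, 48]
extract-min #5 returns 0:
  remove root 0; move last element 48 to root → [48, 4, 22, 7, 13, 43, 38]
  48 vs smaller child 4 at index 1, swap → [4, 48, 22, 7, 13, 43, 38]
  48 vs smaller child 7 at index 3, swap → [4, 7, 22, 48, 13, 43, 38]
extract-min #6 returns 4:
  remove root 4; move last element 38 to root → [38, 7, 22, 48, 13, 43]
  38 vs smaller child 7 at index 1, swap → [7, 38, 22, 48, 13, 43]
  38 vs smaller child 13 at index 4, swap → [7, 13, 22, 48, 38, 43]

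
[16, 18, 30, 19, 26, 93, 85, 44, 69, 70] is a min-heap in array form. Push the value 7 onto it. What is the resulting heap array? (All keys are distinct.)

append 7 at index 10 → [16, 18, 30, 19, 26, 93, 85, 44, 69, 70, 7]
7 < parent 26 at index 4, swap → [16, 18, 30, 19, 7, 93, 85, 44, 69, 70, 26]
7 < parent 18 at index 1, swap → [16, 7, 30, 19, 18, 93, 85, 44, 69, 70, 26]
7 < parent 16 at index 0, swap → [7, 16, 30, 19, 18, 93, 85, 44, 69, 70, 26]

[7, 16, 30, 19, 18, 93, 85, 44, 69, 70, 26]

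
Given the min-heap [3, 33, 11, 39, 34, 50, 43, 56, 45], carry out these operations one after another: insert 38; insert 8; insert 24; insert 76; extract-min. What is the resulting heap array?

[8, 33, 11, 39, 34, 24, 43, 56, 45, 38, 76, 50]

insert 38:
  append 38 at index 9 → [3, 33, 11, 39, 34, 50, 43, 56, 45, 38] (no swap needed)
insert 8:
  append 8 at index 10 → [3, 33, 11, 39, 34, 50, 43, 56, 45, 38, 8]
  8 < parent 34 at index 4, swap → [3, 33, 11, 39, 8, 50, 43, 56, 45, 38, 34]
  8 < parent 33 at index 1, swap → [3, 8, 11, 39, 33, 50, 43, 56, 45, 38, 34]
insert 24:
  append 24 at index 11 → [3, 8, 11, 39, 33, 50, 43, 56, 45, 38, 34, 24]
  24 < parent 50 at index 5, swap → [3, 8, 11, 39, 33, 24, 43, 56, 45, 38, 34, 50]
insert 76:
  append 76 at index 12 → [3, 8, 11, 39, 33, 24, 43, 56, 45, 38, 34, 50, 76] (no swap needed)
extract-min → returns 3:
  remove root 3; move last element 76 to root → [76, 8, 11, 39, 33, 24, 43, 56, 45, 38, 34, 50]
  76 vs smaller child 8 at index 1, swap → [8, 76, 11, 39, 33, 24, 43, 56, 45, 38, 34, 50]
  76 vs smaller child 33 at index 4, swap → [8, 33, 11, 39, 76, 24, 43, 56, 45, 38, 34, 50]
  76 vs smaller child 34 at index 10, swap → [8, 33, 11, 39, 34, 24, 43, 56, 45, 38, 76, 50]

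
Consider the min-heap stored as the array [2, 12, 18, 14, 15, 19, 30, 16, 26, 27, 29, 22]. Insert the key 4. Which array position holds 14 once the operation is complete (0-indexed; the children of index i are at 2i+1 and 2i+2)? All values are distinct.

3

append 4 at index 12 → [2, 12, 18, 14, 15, 19, 30, 16, 26, 27, 29, 22, 4]
4 < parent 19 at index 5, swap → [2, 12, 18, 14, 15, 4, 30, 16, 26, 27, 29, 22, 19]
4 < parent 18 at index 2, swap → [2, 12, 4, 14, 15, 18, 30, 16, 26, 27, 29, 22, 19]
resulting array: [2, 12, 4, 14, 15, 18, 30, 16, 26, 27, 29, 22, 19]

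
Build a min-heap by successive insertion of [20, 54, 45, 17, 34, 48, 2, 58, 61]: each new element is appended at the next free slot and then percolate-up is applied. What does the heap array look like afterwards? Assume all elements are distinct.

[2, 20, 17, 54, 34, 48, 45, 58, 61]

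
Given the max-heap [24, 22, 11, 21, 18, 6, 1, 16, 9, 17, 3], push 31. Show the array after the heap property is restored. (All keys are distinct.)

[31, 22, 24, 21, 18, 11, 1, 16, 9, 17, 3, 6]

append 31 at index 11 → [24, 22, 11, 21, 18, 6, 1, 16, 9, 17, 3, 31]
31 > parent 6 at index 5, swap → [24, 22, 11, 21, 18, 31, 1, 16, 9, 17, 3, 6]
31 > parent 11 at index 2, swap → [24, 22, 31, 21, 18, 11, 1, 16, 9, 17, 3, 6]
31 > parent 24 at index 0, swap → [31, 22, 24, 21, 18, 11, 1, 16, 9, 17, 3, 6]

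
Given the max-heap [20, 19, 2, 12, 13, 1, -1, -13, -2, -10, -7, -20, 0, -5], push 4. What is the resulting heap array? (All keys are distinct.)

[20, 19, 4, 12, 13, 1, 2, -13, -2, -10, -7, -20, 0, -5, -1]

append 4 at index 14 → [20, 19, 2, 12, 13, 1, -1, -13, -2, -10, -7, -20, 0, -5, 4]
4 > parent -1 at index 6, swap → [20, 19, 2, 12, 13, 1, 4, -13, -2, -10, -7, -20, 0, -5, -1]
4 > parent 2 at index 2, swap → [20, 19, 4, 12, 13, 1, 2, -13, -2, -10, -7, -20, 0, -5, -1]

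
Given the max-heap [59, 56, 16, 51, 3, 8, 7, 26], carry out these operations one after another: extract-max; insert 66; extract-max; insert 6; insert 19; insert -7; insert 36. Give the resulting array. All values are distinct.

[56, 51, 16, 26, 36, 8, 7, 6, 19, -7, 3]

extract-max → returns 59:
  remove root 59; move last element 26 to root → [26, 56, 16, 51, 3, 8, 7]
  26 vs larger child 56 at index 1, swap → [56, 26, 16, 51, 3, 8, 7]
  26 vs larger child 51 at index 3, swap → [56, 51, 16, 26, 3, 8, 7]
insert 66:
  append 66 at index 7 → [56, 51, 16, 26, 3, 8, 7, 66]
  66 > parent 26 at index 3, swap → [56, 51, 16, 66, 3, 8, 7, 26]
  66 > parent 51 at index 1, swap → [56, 66, 16, 51, 3, 8, 7, 26]
  66 > parent 56 at index 0, swap → [66, 56, 16, 51, 3, 8, 7, 26]
extract-max → returns 66:
  remove root 66; move last element 26 to root → [26, 56, 16, 51, 3, 8, 7]
  26 vs larger child 56 at index 1, swap → [56, 26, 16, 51, 3, 8, 7]
  26 vs larger child 51 at index 3, swap → [56, 51, 16, 26, 3, 8, 7]
insert 6:
  append 6 at index 7 → [56, 51, 16, 26, 3, 8, 7, 6] (no swap needed)
insert 19:
  append 19 at index 8 → [56, 51, 16, 26, 3, 8, 7, 6, 19] (no swap needed)
insert -7:
  append -7 at index 9 → [56, 51, 16, 26, 3, 8, 7, 6, 19, -7] (no swap needed)
insert 36:
  append 36 at index 10 → [56, 51, 16, 26, 3, 8, 7, 6, 19, -7, 36]
  36 > parent 3 at index 4, swap → [56, 51, 16, 26, 36, 8, 7, 6, 19, -7, 3]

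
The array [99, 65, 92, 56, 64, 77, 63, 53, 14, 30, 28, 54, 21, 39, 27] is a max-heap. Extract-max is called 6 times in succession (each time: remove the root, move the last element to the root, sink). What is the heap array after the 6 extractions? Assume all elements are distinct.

[56, 53, 54, 27, 30, 28, 39, 21, 14]

extract-max #1 returns 99:
  remove root 99; move last element 27 to root → [27, 65, 92, 56, 64, 77, 63, 53, 14, 30, 28, 54, 21, 39]
  27 vs larger child 92 at index 2, swap → [92, 65, 27, 56, 64, 77, 63, 53, 14, 30, 28, 54, 21, 39]
  27 vs larger child 77 at index 5, swap → [92, 65, 77, 56, 64, 27, 63, 53, 14, 30, 28, 54, 21, 39]
  27 vs larger child 54 at index 11, swap → [92, 65, 77, 56, 64, 54, 63, 53, 14, 30, 28, 27, 21, 39]
extract-max #2 returns 92:
  remove root 92; move last element 39 to root → [39, 65, 77, 56, 64, 54, 63, 53, 14, 30, 28, 27, 21]
  39 vs larger child 77 at index 2, swap → [77, 65, 39, 56, 64, 54, 63, 53, 14, 30, 28, 27, 21]
  39 vs larger child 63 at index 6, swap → [77, 65, 63, 56, 64, 54, 39, 53, 14, 30, 28, 27, 21]
extract-max #3 returns 77:
  remove root 77; move last element 21 to root → [21, 65, 63, 56, 64, 54, 39, 53, 14, 30, 28, 27]
  21 vs larger child 65 at index 1, swap → [65, 21, 63, 56, 64, 54, 39, 53, 14, 30, 28, 27]
  21 vs larger child 64 at index 4, swap → [65, 64, 63, 56, 21, 54, 39, 53, 14, 30, 28, 27]
  21 vs larger child 30 at index 9, swap → [65, 64, 63, 56, 30, 54, 39, 53, 14, 21, 28, 27]
extract-max #4 returns 65:
  remove root 65; move last element 27 to root → [27, 64, 63, 56, 30, 54, 39, 53, 14, 21, 28]
  27 vs larger child 64 at index 1, swap → [64, 27, 63, 56, 30, 54, 39, 53, 14, 21, 28]
  27 vs larger child 56 at index 3, swap → [64, 56, 63, 27, 30, 54, 39, 53, 14, 21, 28]
  27 vs larger child 53 at index 7, swap → [64, 56, 63, 53, 30, 54, 39, 27, 14, 21, 28]
extract-max #5 returns 64:
  remove root 64; move last element 28 to root → [28, 56, 63, 53, 30, 54, 39, 27, 14, 21]
  28 vs larger child 63 at index 2, swap → [63, 56, 28, 53, 30, 54, 39, 27, 14, 21]
  28 vs larger child 54 at index 5, swap → [63, 56, 54, 53, 30, 28, 39, 27, 14, 21]
extract-max #6 returns 63:
  remove root 63; move last element 21 to root → [21, 56, 54, 53, 30, 28, 39, 27, 14]
  21 vs larger child 56 at index 1, swap → [56, 21, 54, 53, 30, 28, 39, 27, 14]
  21 vs larger child 53 at index 3, swap → [56, 53, 54, 21, 30, 28, 39, 27, 14]
  21 vs larger child 27 at index 7, swap → [56, 53, 54, 27, 30, 28, 39, 21, 14]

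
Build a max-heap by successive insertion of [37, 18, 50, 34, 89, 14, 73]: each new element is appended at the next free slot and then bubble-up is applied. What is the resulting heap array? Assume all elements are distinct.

Insert 37:
  append 37 at index 0 → [37] (no swap needed)
Insert 18:
  append 18 at index 1 → [37, 18] (no swap needed)
Insert 50:
  append 50 at index 2 → [37, 18, 50]
  50 > parent 37 at index 0, swap → [50, 18, 37]
Insert 34:
  append 34 at index 3 → [50, 18, 37, 34]
  34 > parent 18 at index 1, swap → [50, 34, 37, 18]
Insert 89:
  append 89 at index 4 → [50, 34, 37, 18, 89]
  89 > parent 34 at index 1, swap → [50, 89, 37, 18, 34]
  89 > parent 50 at index 0, swap → [89, 50, 37, 18, 34]
Insert 14:
  append 14 at index 5 → [89, 50, 37, 18, 34, 14] (no swap needed)
Insert 73:
  append 73 at index 6 → [89, 50, 37, 18, 34, 14, 73]
  73 > parent 37 at index 2, swap → [89, 50, 73, 18, 34, 14, 37]

[89, 50, 73, 18, 34, 14, 37]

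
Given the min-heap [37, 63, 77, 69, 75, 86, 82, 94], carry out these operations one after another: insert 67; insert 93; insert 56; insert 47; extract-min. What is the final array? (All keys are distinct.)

[47, 56, 77, 67, 63, 86, 82, 94, 69, 93, 75]

insert 67:
  append 67 at index 8 → [37, 63, 77, 69, 75, 86, 82, 94, 67]
  67 < parent 69 at index 3, swap → [37, 63, 77, 67, 75, 86, 82, 94, 69]
insert 93:
  append 93 at index 9 → [37, 63, 77, 67, 75, 86, 82, 94, 69, 93] (no swap needed)
insert 56:
  append 56 at index 10 → [37, 63, 77, 67, 75, 86, 82, 94, 69, 93, 56]
  56 < parent 75 at index 4, swap → [37, 63, 77, 67, 56, 86, 82, 94, 69, 93, 75]
  56 < parent 63 at index 1, swap → [37, 56, 77, 67, 63, 86, 82, 94, 69, 93, 75]
insert 47:
  append 47 at index 11 → [37, 56, 77, 67, 63, 86, 82, 94, 69, 93, 75, 47]
  47 < parent 86 at index 5, swap → [37, 56, 77, 67, 63, 47, 82, 94, 69, 93, 75, 86]
  47 < parent 77 at index 2, swap → [37, 56, 47, 67, 63, 77, 82, 94, 69, 93, 75, 86]
extract-min → returns 37:
  remove root 37; move last element 86 to root → [86, 56, 47, 67, 63, 77, 82, 94, 69, 93, 75]
  86 vs smaller child 47 at index 2, swap → [47, 56, 86, 67, 63, 77, 82, 94, 69, 93, 75]
  86 vs smaller child 77 at index 5, swap → [47, 56, 77, 67, 63, 86, 82, 94, 69, 93, 75]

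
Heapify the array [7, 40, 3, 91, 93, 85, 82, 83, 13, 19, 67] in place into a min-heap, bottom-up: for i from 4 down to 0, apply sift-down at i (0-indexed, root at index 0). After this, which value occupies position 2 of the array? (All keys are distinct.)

7

sift down from index 4:
  93 vs smaller child 19 at index 9, swap → [7, 40, 3, 91, 19, 85, 82, 83, 13, 93, 67]
sift down from index 3:
  91 vs smaller child 13 at index 8, swap → [7, 40, 3, 13, 19, 85, 82, 83, 91, 93, 67]
sift down from index 2: already satisfies heap property
sift down from index 1:
  40 vs smaller child 13 at index 3, swap → [7, 13, 3, 40, 19, 85, 82, 83, 91, 93, 67]
sift down from index 0:
  7 vs smaller child 3 at index 2, swap → [3, 13, 7, 40, 19, 85, 82, 83, 91, 93, 67]
resulting array: [3, 13, 7, 40, 19, 85, 82, 83, 91, 93, 67]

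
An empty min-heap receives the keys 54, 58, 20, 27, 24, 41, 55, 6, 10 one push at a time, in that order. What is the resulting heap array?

Insert 54:
  append 54 at index 0 → [54] (no swap needed)
Insert 58:
  append 58 at index 1 → [54, 58] (no swap needed)
Insert 20:
  append 20 at index 2 → [54, 58, 20]
  20 < parent 54 at index 0, swap → [20, 58, 54]
Insert 27:
  append 27 at index 3 → [20, 58, 54, 27]
  27 < parent 58 at index 1, swap → [20, 27, 54, 58]
Insert 24:
  append 24 at index 4 → [20, 27, 54, 58, 24]
  24 < parent 27 at index 1, swap → [20, 24, 54, 58, 27]
Insert 41:
  append 41 at index 5 → [20, 24, 54, 58, 27, 41]
  41 < parent 54 at index 2, swap → [20, 24, 41, 58, 27, 54]
Insert 55:
  append 55 at index 6 → [20, 24, 41, 58, 27, 54, 55] (no swap needed)
Insert 6:
  append 6 at index 7 → [20, 24, 41, 58, 27, 54, 55, 6]
  6 < parent 58 at index 3, swap → [20, 24, 41, 6, 27, 54, 55, 58]
  6 < parent 24 at index 1, swap → [20, 6, 41, 24, 27, 54, 55, 58]
  6 < parent 20 at index 0, swap → [6, 20, 41, 24, 27, 54, 55, 58]
Insert 10:
  append 10 at index 8 → [6, 20, 41, 24, 27, 54, 55, 58, 10]
  10 < parent 24 at index 3, swap → [6, 20, 41, 10, 27, 54, 55, 58, 24]
  10 < parent 20 at index 1, swap → [6, 10, 41, 20, 27, 54, 55, 58, 24]

[6, 10, 41, 20, 27, 54, 55, 58, 24]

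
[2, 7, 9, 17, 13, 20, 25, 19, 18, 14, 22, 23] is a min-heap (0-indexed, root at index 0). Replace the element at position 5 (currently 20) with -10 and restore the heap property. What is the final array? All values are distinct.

set index 5 from 20 to -10 → [2, 7, 9, 17, 13, -10, 25, 19, 18, 14, 22, 23]
-10 < parent 9 at index 2, swap → [2, 7, -10, 17, 13, 9, 25, 19, 18, 14, 22, 23]
-10 < parent 2 at index 0, swap → [-10, 7, 2, 17, 13, 9, 25, 19, 18, 14, 22, 23]

[-10, 7, 2, 17, 13, 9, 25, 19, 18, 14, 22, 23]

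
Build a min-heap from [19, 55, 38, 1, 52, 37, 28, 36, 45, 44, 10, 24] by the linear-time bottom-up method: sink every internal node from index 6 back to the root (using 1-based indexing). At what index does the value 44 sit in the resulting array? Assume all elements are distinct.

10

sift down from index 6:
  37 vs only child 24 at index 12, swap → [19, 55, 38, 1, 52, 24, 28, 36, 45, 44, 10, 37]
sift down from index 5:
  52 vs smaller child 10 at index 11, swap → [19, 55, 38, 1, 10, 24, 28, 36, 45, 44, 52, 37]
sift down from index 4: already satisfies heap property
sift down from index 3:
  38 vs smaller child 24 at index 6, swap → [19, 55, 24, 1, 10, 38, 28, 36, 45, 44, 52, 37]
  38 vs only child 37 at index 12, swap → [19, 55, 24, 1, 10, 37, 28, 36, 45, 44, 52, 38]
sift down from index 2:
  55 vs smaller child 1 at index 4, swap → [19, 1, 24, 55, 10, 37, 28, 36, 45, 44, 52, 38]
  55 vs smaller child 36 at index 8, swap → [19, 1, 24, 36, 10, 37, 28, 55, 45, 44, 52, 38]
sift down from index 1:
  19 vs smaller child 1 at index 2, swap → [1, 19, 24, 36, 10, 37, 28, 55, 45, 44, 52, 38]
  19 vs smaller child 10 at index 5, swap → [1, 10, 24, 36, 19, 37, 28, 55, 45, 44, 52, 38]
resulting array: [1, 10, 24, 36, 19, 37, 28, 55, 45, 44, 52, 38]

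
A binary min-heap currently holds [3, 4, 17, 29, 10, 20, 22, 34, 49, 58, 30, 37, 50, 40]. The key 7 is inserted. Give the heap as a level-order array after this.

[3, 4, 7, 29, 10, 20, 17, 34, 49, 58, 30, 37, 50, 40, 22]

append 7 at index 14 → [3, 4, 17, 29, 10, 20, 22, 34, 49, 58, 30, 37, 50, 40, 7]
7 < parent 22 at index 6, swap → [3, 4, 17, 29, 10, 20, 7, 34, 49, 58, 30, 37, 50, 40, 22]
7 < parent 17 at index 2, swap → [3, 4, 7, 29, 10, 20, 17, 34, 49, 58, 30, 37, 50, 40, 22]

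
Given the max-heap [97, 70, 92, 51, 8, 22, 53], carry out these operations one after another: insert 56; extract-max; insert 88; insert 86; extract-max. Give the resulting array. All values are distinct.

insert 56:
  append 56 at index 7 → [97, 70, 92, 51, 8, 22, 53, 56]
  56 > parent 51 at index 3, swap → [97, 70, 92, 56, 8, 22, 53, 51]
extract-max → returns 97:
  remove root 97; move last element 51 to root → [51, 70, 92, 56, 8, 22, 53]
  51 vs larger child 92 at index 2, swap → [92, 70, 51, 56, 8, 22, 53]
  51 vs larger child 53 at index 6, swap → [92, 70, 53, 56, 8, 22, 51]
insert 88:
  append 88 at index 7 → [92, 70, 53, 56, 8, 22, 51, 88]
  88 > parent 56 at index 3, swap → [92, 70, 53, 88, 8, 22, 51, 56]
  88 > parent 70 at index 1, swap → [92, 88, 53, 70, 8, 22, 51, 56]
insert 86:
  append 86 at index 8 → [92, 88, 53, 70, 8, 22, 51, 56, 86]
  86 > parent 70 at index 3, swap → [92, 88, 53, 86, 8, 22, 51, 56, 70]
extract-max → returns 92:
  remove root 92; move last element 70 to root → [70, 88, 53, 86, 8, 22, 51, 56]
  70 vs larger child 88 at index 1, swap → [88, 70, 53, 86, 8, 22, 51, 56]
  70 vs larger child 86 at index 3, swap → [88, 86, 53, 70, 8, 22, 51, 56]

[88, 86, 53, 70, 8, 22, 51, 56]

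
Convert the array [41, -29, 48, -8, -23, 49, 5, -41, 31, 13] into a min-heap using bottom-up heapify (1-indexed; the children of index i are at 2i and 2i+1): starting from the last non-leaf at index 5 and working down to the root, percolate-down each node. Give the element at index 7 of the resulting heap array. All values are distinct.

sift down from index 5: already satisfies heap property
sift down from index 4:
  -8 vs smaller child -41 at index 8, swap → [41, -29, 48, -41, -23, 49, 5, -8, 31, 13]
sift down from index 3:
  48 vs smaller child 5 at index 7, swap → [41, -29, 5, -41, -23, 49, 48, -8, 31, 13]
sift down from index 2:
  -29 vs smaller child -41 at index 4, swap → [41, -41, 5, -29, -23, 49, 48, -8, 31, 13]
sift down from index 1:
  41 vs smaller child -41 at index 2, swap → [-41, 41, 5, -29, -23, 49, 48, -8, 31, 13]
  41 vs smaller child -29 at index 4, swap → [-41, -29, 5, 41, -23, 49, 48, -8, 31, 13]
  41 vs smaller child -8 at index 8, swap → [-41, -29, 5, -8, -23, 49, 48, 41, 31, 13]
resulting array: [-41, -29, 5, -8, -23, 49, 48, 41, 31, 13]

48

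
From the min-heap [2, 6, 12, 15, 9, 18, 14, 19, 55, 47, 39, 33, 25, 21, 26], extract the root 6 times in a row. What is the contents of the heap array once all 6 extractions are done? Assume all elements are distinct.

[18, 19, 25, 21, 26, 33, 47, 39, 55]

extract-min #1 returns 2:
  remove root 2; move last element 26 to root → [26, 6, 12, 15, 9, 18, 14, 19, 55, 47, 39, 33, 25, 21]
  26 vs smaller child 6 at index 1, swap → [6, 26, 12, 15, 9, 18, 14, 19, 55, 47, 39, 33, 25, 21]
  26 vs smaller child 9 at index 4, swap → [6, 9, 12, 15, 26, 18, 14, 19, 55, 47, 39, 33, 25, 21]
extract-min #2 returns 6:
  remove root 6; move last element 21 to root → [21, 9, 12, 15, 26, 18, 14, 19, 55, 47, 39, 33, 25]
  21 vs smaller child 9 at index 1, swap → [9, 21, 12, 15, 26, 18, 14, 19, 55, 47, 39, 33, 25]
  21 vs smaller child 15 at index 3, swap → [9, 15, 12, 21, 26, 18, 14, 19, 55, 47, 39, 33, 25]
  21 vs smaller child 19 at index 7, swap → [9, 15, 12, 19, 26, 18, 14, 21, 55, 47, 39, 33, 25]
extract-min #3 returns 9:
  remove root 9; move last element 25 to root → [25, 15, 12, 19, 26, 18, 14, 21, 55, 47, 39, 33]
  25 vs smaller child 12 at index 2, swap → [12, 15, 25, 19, 26, 18, 14, 21, 55, 47, 39, 33]
  25 vs smaller child 14 at index 6, swap → [12, 15, 14, 19, 26, 18, 25, 21, 55, 47, 39, 33]
extract-min #4 returns 12:
  remove root 12; move last element 33 to root → [33, 15, 14, 19, 26, 18, 25, 21, 55, 47, 39]
  33 vs smaller child 14 at index 2, swap → [14, 15, 33, 19, 26, 18, 25, 21, 55, 47, 39]
  33 vs smaller child 18 at index 5, swap → [14, 15, 18, 19, 26, 33, 25, 21, 55, 47, 39]
extract-min #5 returns 14:
  remove root 14; move last element 39 to root → [39, 15, 18, 19, 26, 33, 25, 21, 55, 47]
  39 vs smaller child 15 at index 1, swap → [15, 39, 18, 19, 26, 33, 25, 21, 55, 47]
  39 vs smaller child 19 at index 3, swap → [15, 19, 18, 39, 26, 33, 25, 21, 55, 47]
  39 vs smaller child 21 at index 7, swap → [15, 19, 18, 21, 26, 33, 25, 39, 55, 47]
extract-min #6 returns 15:
  remove root 15; move last element 47 to root → [47, 19, 18, 21, 26, 33, 25, 39, 55]
  47 vs smaller child 18 at index 2, swap → [18, 19, 47, 21, 26, 33, 25, 39, 55]
  47 vs smaller child 25 at index 6, swap → [18, 19, 25, 21, 26, 33, 47, 39, 55]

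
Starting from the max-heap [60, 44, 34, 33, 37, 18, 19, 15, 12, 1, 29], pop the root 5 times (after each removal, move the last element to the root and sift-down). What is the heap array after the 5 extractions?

[29, 15, 19, 12, 1, 18]

extract-max #1 returns 60:
  remove root 60; move last element 29 to root → [29, 44, 34, 33, 37, 18, 19, 15, 12, 1]
  29 vs larger child 44 at index 1, swap → [44, 29, 34, 33, 37, 18, 19, 15, 12, 1]
  29 vs larger child 37 at index 4, swap → [44, 37, 34, 33, 29, 18, 19, 15, 12, 1]
extract-max #2 returns 44:
  remove root 44; move last element 1 to root → [1, 37, 34, 33, 29, 18, 19, 15, 12]
  1 vs larger child 37 at index 1, swap → [37, 1, 34, 33, 29, 18, 19, 15, 12]
  1 vs larger child 33 at index 3, swap → [37, 33, 34, 1, 29, 18, 19, 15, 12]
  1 vs larger child 15 at index 7, swap → [37, 33, 34, 15, 29, 18, 19, 1, 12]
extract-max #3 returns 37:
  remove root 37; move last element 12 to root → [12, 33, 34, 15, 29, 18, 19, 1]
  12 vs larger child 34 at index 2, swap → [34, 33, 12, 15, 29, 18, 19, 1]
  12 vs larger child 19 at index 6, swap → [34, 33, 19, 15, 29, 18, 12, 1]
extract-max #4 returns 34:
  remove root 34; move last element 1 to root → [1, 33, 19, 15, 29, 18, 12]
  1 vs larger child 33 at index 1, swap → [33, 1, 19, 15, 29, 18, 12]
  1 vs larger child 29 at index 4, swap → [33, 29, 19, 15, 1, 18, 12]
extract-max #5 returns 33:
  remove root 33; move last element 12 to root → [12, 29, 19, 15, 1, 18]
  12 vs larger child 29 at index 1, swap → [29, 12, 19, 15, 1, 18]
  12 vs larger child 15 at index 3, swap → [29, 15, 19, 12, 1, 18]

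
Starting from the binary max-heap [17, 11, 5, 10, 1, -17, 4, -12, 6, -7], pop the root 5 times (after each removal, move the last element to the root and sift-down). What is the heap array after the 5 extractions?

extract-max #1 returns 17:
  remove root 17; move last element -7 to root → [-7, 11, 5, 10, 1, -17, 4, -12, 6]
  -7 vs larger child 11 at index 1, swap → [11, -7, 5, 10, 1, -17, 4, -12, 6]
  -7 vs larger child 10 at index 3, swap → [11, 10, 5, -7, 1, -17, 4, -12, 6]
  -7 vs larger child 6 at index 8, swap → [11, 10, 5, 6, 1, -17, 4, -12, -7]
extract-max #2 returns 11:
  remove root 11; move last element -7 to root → [-7, 10, 5, 6, 1, -17, 4, -12]
  -7 vs larger child 10 at index 1, swap → [10, -7, 5, 6, 1, -17, 4, -12]
  -7 vs larger child 6 at index 3, swap → [10, 6, 5, -7, 1, -17, 4, -12]
extract-max #3 returns 10:
  remove root 10; move last element -12 to root → [-12, 6, 5, -7, 1, -17, 4]
  -12 vs larger child 6 at index 1, swap → [6, -12, 5, -7, 1, -17, 4]
  -12 vs larger child 1 at index 4, swap → [6, 1, 5, -7, -12, -17, 4]
extract-max #4 returns 6:
  remove root 6; move last element 4 to root → [4, 1, 5, -7, -12, -17]
  4 vs larger child 5 at index 2, swap → [5, 1, 4, -7, -12, -17]
extract-max #5 returns 5:
  remove root 5; move last element -17 to root → [-17, 1, 4, -7, -12]
  -17 vs larger child 4 at index 2, swap → [4, 1, -17, -7, -12]

[4, 1, -17, -7, -12]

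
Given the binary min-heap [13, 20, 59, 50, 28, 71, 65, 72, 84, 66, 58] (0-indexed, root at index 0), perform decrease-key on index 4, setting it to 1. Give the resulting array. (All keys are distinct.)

[1, 13, 59, 50, 20, 71, 65, 72, 84, 66, 58]

set index 4 from 28 to 1 → [13, 20, 59, 50, 1, 71, 65, 72, 84, 66, 58]
1 < parent 20 at index 1, swap → [13, 1, 59, 50, 20, 71, 65, 72, 84, 66, 58]
1 < parent 13 at index 0, swap → [1, 13, 59, 50, 20, 71, 65, 72, 84, 66, 58]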